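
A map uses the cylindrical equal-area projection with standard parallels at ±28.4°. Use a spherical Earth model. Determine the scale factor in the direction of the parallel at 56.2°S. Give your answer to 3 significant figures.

A cylindrical equal-area projection with standard parallel φ₀ has meridian scale h = cos φ / cos φ₀ and parallel scale k = cos φ₀ / cos φ (so areas are preserved, h·k = 1).
k = cos 28.4° / cos 56.2° = 0.8796/0.5563 = 1.581.

1.58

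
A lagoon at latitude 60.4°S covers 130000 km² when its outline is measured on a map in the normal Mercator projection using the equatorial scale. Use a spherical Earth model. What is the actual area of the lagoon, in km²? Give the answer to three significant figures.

The Mercator projection is conformal; its linear scale factor is the same in every direction and equals sec φ = 1/cos φ.
Areal scale = k² = sec²φ = 1/cos²(60.4°) = 1/0.4939² = 4.099.
True area = apparent / (areal scale) = 130000 / 4.099 ≈ 31700 km².

31700 km²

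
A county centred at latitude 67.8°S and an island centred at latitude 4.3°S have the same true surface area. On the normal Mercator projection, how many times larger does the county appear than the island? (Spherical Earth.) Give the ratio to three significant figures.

Mercator areal scale is sec²φ.
At 67.8°: sec²(67.8°) = 1/0.3778² = 7.005.
At 4.3°: sec²(4.3°) = 1/0.9972² = 1.006.
Ratio = 7.005/1.006 = cos²(4.3°)/cos²(67.8°) ≈ 6.97.

6.97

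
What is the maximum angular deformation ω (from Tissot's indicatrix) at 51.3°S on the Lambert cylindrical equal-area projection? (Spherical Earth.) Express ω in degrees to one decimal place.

51.9°

The Lambert cylindrical equal-area projection is the cylindrical equal-area projection with its standard parallel at the equator (φ₀ = 0). Cylindrical equal-area (φ₀ = 0°): h = cos φ / cos 0° along meridians, k = cos 0° / cos φ along parallels; h·k = 1.
At 51.3°: h = 0.6252, k = 1.599; principal scales a = 1.599, b = 0.6252.
sin(ω/2) = (a − b)/(a + b) = 0.9741/2.225 = 0.4379, so ω = 2 arcsin(0.4379) ≈ 51.9°.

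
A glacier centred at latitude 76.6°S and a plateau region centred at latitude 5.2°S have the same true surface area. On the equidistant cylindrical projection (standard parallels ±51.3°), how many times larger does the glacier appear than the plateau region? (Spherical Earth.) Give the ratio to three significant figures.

4.30

With standard parallel φ₀ = 51.3°, the equirectangular projection gives x = Rλ cos φ₀, y = Rφ, so h = 1 and k = cos 51.3° / cos φ.
Areal scale at 76.6°: h·k = 1.000 × 2.698 = 2.698.
Areal scale at 5.2°: h·k = 1.000 × 0.6278 = 0.6278.
Ratio = 2.698/0.6278 ≈ 4.30.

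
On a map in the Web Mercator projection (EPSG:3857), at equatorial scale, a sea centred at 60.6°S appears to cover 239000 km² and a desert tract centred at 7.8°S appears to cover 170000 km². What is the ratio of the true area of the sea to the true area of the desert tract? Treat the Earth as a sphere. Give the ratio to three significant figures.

0.345

On Mercator the areal scale is sec²φ, so true area = apparent × cos²φ.
True area of sea: 239000 × cos²(60.6°) = 239000 × 0.2410 = 57600 km².
True area of desert tract: 170000 × cos²(7.8°) = 170000 × 0.9816 = 166900 km².
Ratio = 57600 / 166900 ≈ 0.345.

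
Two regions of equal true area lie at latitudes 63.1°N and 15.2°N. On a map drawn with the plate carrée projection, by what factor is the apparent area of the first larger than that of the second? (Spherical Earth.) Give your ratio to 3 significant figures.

For the equirectangular projection with φ₀ = 0 (plate carrée), h = 1 along meridians and k = sec φ along parallels.
Areal scale at 63.1°: h·k = 1.000 × 2.210 = 2.210.
Areal scale at 15.2°: h·k = 1.000 × 1.036 = 1.036.
Ratio = 2.210/1.036 ≈ 2.13.

2.13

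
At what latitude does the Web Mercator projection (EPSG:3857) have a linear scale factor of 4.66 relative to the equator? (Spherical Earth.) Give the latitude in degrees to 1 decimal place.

77.6°

Mercator scale is k = sec φ = 1/cos φ.
1/cos φ = 4.66  ⇒  cos φ = 0.2146  ⇒  φ = arccos(0.2146) ≈ 77.6°.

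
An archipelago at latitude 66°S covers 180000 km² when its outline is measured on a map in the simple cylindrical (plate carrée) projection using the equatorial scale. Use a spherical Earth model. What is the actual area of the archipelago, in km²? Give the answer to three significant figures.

Plate carrée maps x = Rλ, y = Rφ. The meridian scale is h = 1 and the parallel scale is k = 1/cos φ = sec φ.
Areal scale = h·k = 1 × sec φ; at 66°, h = 1.000, k = 2.459, so h·k = 2.459.
True area = apparent / (areal scale) = 180000 / 2.459 ≈ 73200 km².

73200 km²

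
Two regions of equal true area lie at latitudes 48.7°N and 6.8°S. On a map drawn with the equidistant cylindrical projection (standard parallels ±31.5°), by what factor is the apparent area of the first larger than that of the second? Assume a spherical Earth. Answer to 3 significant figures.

With standard parallel φ₀ = 31.5°, the equirectangular projection gives x = Rλ cos φ₀, y = Rφ, so h = 1 and k = cos 31.5° / cos φ.
Areal scale at 48.7°: h·k = 1.000 × 1.292 = 1.292.
Areal scale at 6.8°: h·k = 1.000 × 0.8587 = 0.8587.
Ratio = 1.292/0.8587 ≈ 1.50.

1.50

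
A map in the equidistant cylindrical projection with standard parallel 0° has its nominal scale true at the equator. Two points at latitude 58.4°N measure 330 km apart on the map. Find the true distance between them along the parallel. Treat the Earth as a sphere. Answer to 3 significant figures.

For the equirectangular projection with φ₀ = 0 (plate carrée), h = 1 along meridians and k = sec φ along parallels.
Along the parallel at 58.4°, map distances are exaggerated by k = sec 58.4° = 1.908.
True distance = 330 / 1.908 = 330 × cos 58.4° ≈ 173 km.

173 km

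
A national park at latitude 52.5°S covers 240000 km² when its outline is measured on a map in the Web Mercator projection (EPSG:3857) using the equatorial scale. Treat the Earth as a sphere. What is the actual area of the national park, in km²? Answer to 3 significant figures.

Mercator is conformal, so the point scale is isotropic: h = k = sec φ = 1/cos φ.
Areal scale = k² = sec²φ = 1/cos²(52.5°) = 1/0.6088² = 2.698.
True area = apparent / (areal scale) = 240000 / 2.698 ≈ 88900 km².

88900 km²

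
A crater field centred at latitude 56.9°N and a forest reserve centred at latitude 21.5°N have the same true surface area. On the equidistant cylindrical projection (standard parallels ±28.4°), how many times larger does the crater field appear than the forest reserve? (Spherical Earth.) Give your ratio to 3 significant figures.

The equidistant cylindrical projection with φ₀ = 28.4° has h = 1 (meridians true) and k = cos φ₀ / cos φ along parallels.
Areal scale at 56.9°: h·k = 1.000 × 1.611 = 1.611.
Areal scale at 21.5°: h·k = 1.000 × 0.9454 = 0.9454.
Ratio = 1.611/0.9454 ≈ 1.70.

1.70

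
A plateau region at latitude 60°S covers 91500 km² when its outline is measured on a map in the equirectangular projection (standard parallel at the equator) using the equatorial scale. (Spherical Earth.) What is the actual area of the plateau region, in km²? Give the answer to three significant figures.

45800 km²

In the plate carrée (x = Rλ, y = Rφ), meridians are true-scale (h = 1) and parallels are stretched by k = sec φ.
Areal scale = h·k = 1 × sec φ; at 60°, h = 1.000, k = 2.000, so h·k = 2.000.
True area = apparent / (areal scale) = 91500 / 2.000 ≈ 45800 km².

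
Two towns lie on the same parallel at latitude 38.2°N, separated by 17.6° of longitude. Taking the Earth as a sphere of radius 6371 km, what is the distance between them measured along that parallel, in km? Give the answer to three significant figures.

1540 km

Arc length along a parallel = R cos φ · Δλ (with Δλ in radians).
= 6371 × cos 38.2° × (17.6° × π/180) = 6371 × 0.7859 × 0.3072 ≈ 1540 km.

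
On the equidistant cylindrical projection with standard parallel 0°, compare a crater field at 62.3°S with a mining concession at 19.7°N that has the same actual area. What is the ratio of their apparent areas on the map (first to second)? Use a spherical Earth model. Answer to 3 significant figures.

For the equirectangular projection with φ₀ = 0 (plate carrée), h = 1 along meridians and k = sec φ along parallels.
Areal scale at 62.3°: h·k = 1.000 × 2.151 = 2.151.
Areal scale at 19.7°: h·k = 1.000 × 1.062 = 1.062.
Ratio = 2.151/1.062 ≈ 2.03.

2.03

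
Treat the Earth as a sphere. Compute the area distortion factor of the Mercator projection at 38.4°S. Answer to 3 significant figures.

For Mercator, h = k = sec φ (a conformal cylindrical projection has a single point scale, 1/cos φ).
Areal scale = k² = sec²φ = 1/cos²(38.4°) = 1/0.7837² = 1.628.

1.63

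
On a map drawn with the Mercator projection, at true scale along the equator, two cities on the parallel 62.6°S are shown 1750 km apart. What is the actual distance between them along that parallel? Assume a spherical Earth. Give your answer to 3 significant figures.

805 km

Mercator is conformal, so the point scale is isotropic: h = k = sec φ = 1/cos φ.
Along the parallel at 62.6°, map distances are exaggerated by k = sec 62.6° = 2.173.
True distance = 1750 / 2.173 = 1750 × cos 62.6° ≈ 805 km.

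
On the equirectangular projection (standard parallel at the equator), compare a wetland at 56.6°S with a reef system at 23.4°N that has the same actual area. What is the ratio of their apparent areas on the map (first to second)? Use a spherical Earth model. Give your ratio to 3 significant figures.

1.67

For the equirectangular projection with φ₀ = 0 (plate carrée), h = 1 along meridians and k = sec φ along parallels.
Areal scale at 56.6°: h·k = 1.000 × 1.817 = 1.817.
Areal scale at 23.4°: h·k = 1.000 × 1.090 = 1.090.
Ratio = 1.817/1.090 ≈ 1.67.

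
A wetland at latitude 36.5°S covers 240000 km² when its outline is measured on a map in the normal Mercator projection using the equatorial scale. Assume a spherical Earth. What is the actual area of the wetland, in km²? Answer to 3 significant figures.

The Mercator projection is conformal; its linear scale factor is the same in every direction and equals sec φ = 1/cos φ.
Areal scale = k² = sec²φ = 1/cos²(36.5°) = 1/0.8039² = 1.548.
True area = apparent / (areal scale) = 240000 / 1.548 ≈ 155000 km².

155000 km²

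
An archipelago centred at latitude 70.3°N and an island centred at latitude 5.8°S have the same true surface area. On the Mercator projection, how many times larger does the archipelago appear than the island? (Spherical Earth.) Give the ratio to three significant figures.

8.71

Mercator areal scale is sec²φ.
At 70.3°: sec²(70.3°) = 1/0.3371² = 8.800.
At 5.8°: sec²(5.8°) = 1/0.9949² = 1.010.
Ratio = 8.800/1.010 = cos²(5.8°)/cos²(70.3°) ≈ 8.71.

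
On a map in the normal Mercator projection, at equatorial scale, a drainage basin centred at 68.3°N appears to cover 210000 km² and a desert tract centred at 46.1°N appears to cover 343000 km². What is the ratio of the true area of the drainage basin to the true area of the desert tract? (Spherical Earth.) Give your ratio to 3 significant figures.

On Mercator the areal scale is sec²φ, so true area = apparent × cos²φ.
True area of drainage basin: 210000 × cos²(68.3°) = 210000 × 0.1367 = 28710 km².
True area of desert tract: 343000 × cos²(46.1°) = 343000 × 0.4808 = 164900 km².
Ratio = 28710 / 164900 ≈ 0.174.

0.174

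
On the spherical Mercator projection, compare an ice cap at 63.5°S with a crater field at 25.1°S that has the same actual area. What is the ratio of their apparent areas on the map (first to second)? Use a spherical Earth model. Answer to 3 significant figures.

4.12

Mercator is conformal with k = sec φ, so areal scale = k² = sec²φ.
At 63.5°: sec²(63.5°) = 1/0.4462² = 5.023.
At 25.1°: sec²(25.1°) = 1/0.9056² = 1.219.
Ratio = 5.023/1.219 = cos²(25.1°)/cos²(63.5°) ≈ 4.12.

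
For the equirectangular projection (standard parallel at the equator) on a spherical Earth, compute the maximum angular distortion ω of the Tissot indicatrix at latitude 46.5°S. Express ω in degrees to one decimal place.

21.3°

In the plate carrée (x = Rλ, y = Rφ), meridians are true-scale (h = 1) and parallels are stretched by k = sec φ.
At 46.5°: h = 1.000, k = 1.453; principal scales a = 1.453, b = 1.000.
sin(ω/2) = (a − b)/(a + b) = 0.4527/2.453 = 0.1846, so ω = 2 arcsin(0.1846) ≈ 21.3°.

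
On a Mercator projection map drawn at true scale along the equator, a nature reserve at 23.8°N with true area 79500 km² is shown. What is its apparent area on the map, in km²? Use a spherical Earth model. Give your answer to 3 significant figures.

95000 km²

For Mercator, h = k = sec φ (a conformal cylindrical projection has a single point scale, 1/cos φ).
Areal scale = k² = sec²φ = 1/cos²(23.8°) = 1/0.9150² = 1.195.
Apparent area = 79500 × 1.195 ≈ 95000 km².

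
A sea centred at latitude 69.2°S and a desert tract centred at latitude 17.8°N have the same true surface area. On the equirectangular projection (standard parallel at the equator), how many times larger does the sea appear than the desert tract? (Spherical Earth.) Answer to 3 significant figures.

For the equirectangular projection with φ₀ = 0 (plate carrée), h = 1 along meridians and k = sec φ along parallels.
Areal scale at 69.2°: h·k = 1.000 × 2.816 = 2.816.
Areal scale at 17.8°: h·k = 1.000 × 1.050 = 1.050.
Ratio = 2.816/1.050 ≈ 2.68.

2.68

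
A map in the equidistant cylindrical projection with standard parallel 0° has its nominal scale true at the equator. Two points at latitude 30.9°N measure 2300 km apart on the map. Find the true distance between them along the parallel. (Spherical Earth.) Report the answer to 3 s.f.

For the equirectangular projection with φ₀ = 0 (plate carrée), h = 1 along meridians and k = sec φ along parallels.
Along the parallel at 30.9°, map distances are exaggerated by k = sec 30.9° = 1.165.
True distance = 2300 / 1.165 = 2300 × cos 30.9° ≈ 1970 km.

1970 km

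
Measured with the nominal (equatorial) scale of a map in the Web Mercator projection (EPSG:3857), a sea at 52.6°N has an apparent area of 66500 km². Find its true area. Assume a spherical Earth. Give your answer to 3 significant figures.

Mercator is conformal, so the point scale is isotropic: h = k = sec φ = 1/cos φ.
Areal scale = k² = sec²φ = 1/cos²(52.6°) = 1/0.6074² = 2.711.
True area = apparent / (areal scale) = 66500 / 2.711 ≈ 24500 km².

24500 km²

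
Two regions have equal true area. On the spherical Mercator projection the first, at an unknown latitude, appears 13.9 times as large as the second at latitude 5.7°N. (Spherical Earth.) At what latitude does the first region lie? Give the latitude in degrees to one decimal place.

Mercator areal scale is sec²φ, so apparent-area ratio = sec²φ₁ / sec²φ₂ = cos²φ₂ / cos²φ₁.
cos²φ₂ / cos²φ₁ = 13.9  ⇒  cos φ₁ = cos 5.7° / √13.9 = 0.9951/3.728 = 0.2669.
φ₁ = arccos(0.2669) ≈ 74.5°.

74.5°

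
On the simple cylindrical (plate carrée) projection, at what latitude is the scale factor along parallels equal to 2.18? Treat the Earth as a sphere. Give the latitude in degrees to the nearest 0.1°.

Plate carrée: h = 1, k = sec φ along parallels.
sec φ = 2.18  ⇒  cos φ = 0.4587  ⇒  φ ≈ 62.7°.

62.7°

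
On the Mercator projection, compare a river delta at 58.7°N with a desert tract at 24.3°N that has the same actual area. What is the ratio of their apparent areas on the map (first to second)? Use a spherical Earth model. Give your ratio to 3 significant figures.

On Mercator, area is exaggerated by sec²φ = 1/cos²φ.
At 58.7°: sec²(58.7°) = 1/0.5195² = 3.705.
At 24.3°: sec²(24.3°) = 1/0.9114² = 1.204.
Ratio = 3.705/1.204 = cos²(24.3°)/cos²(58.7°) ≈ 3.08.

3.08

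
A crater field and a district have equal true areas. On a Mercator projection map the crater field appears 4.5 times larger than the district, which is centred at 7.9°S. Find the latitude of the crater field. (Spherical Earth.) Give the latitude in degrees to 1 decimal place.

Mercator areal scale is sec²φ, so apparent-area ratio = sec²φ₁ / sec²φ₂ = cos²φ₂ / cos²φ₁.
cos²φ₂ / cos²φ₁ = 4.5  ⇒  cos φ₁ = cos 7.9° / √4.5 = 0.9905/2.121 = 0.4669.
φ₁ = arccos(0.4669) ≈ 62.2°.

62.2°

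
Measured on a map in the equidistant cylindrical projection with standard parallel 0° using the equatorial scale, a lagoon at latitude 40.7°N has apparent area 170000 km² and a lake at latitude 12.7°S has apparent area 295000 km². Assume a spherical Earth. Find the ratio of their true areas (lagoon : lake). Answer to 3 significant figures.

On the plate carrée, areal scale = h·k = 1 × sec φ, so true area = apparent × cos φ.
True area of lagoon: 170000 × cos(40.7°) = 170000 × 0.7581 = 128900 km².
True area of lake: 295000 × cos(12.7°) = 295000 × 0.9755 = 287800 km².
Ratio = 128900 / 287800 ≈ 0.448.

0.448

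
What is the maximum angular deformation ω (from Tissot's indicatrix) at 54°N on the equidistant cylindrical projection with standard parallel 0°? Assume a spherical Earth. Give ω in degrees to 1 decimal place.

For the equirectangular projection with φ₀ = 0 (plate carrée), h = 1 along meridians and k = sec φ along parallels.
At 54°: h = 1.000, k = 1.701; principal scales a = 1.701, b = 1.000.
sin(ω/2) = (a − b)/(a + b) = 0.7013/2.701 = 0.2596, so ω = 2 arcsin(0.2596) ≈ 30.1°.

30.1°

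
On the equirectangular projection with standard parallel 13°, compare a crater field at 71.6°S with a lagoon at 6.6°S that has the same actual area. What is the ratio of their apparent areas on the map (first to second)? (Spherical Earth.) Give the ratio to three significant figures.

3.15

The equidistant cylindrical projection with φ₀ = 13° has h = 1 (meridians true) and k = cos φ₀ / cos φ along parallels.
Areal scale at 71.6°: h·k = 1.000 × 3.087 = 3.087.
Areal scale at 6.6°: h·k = 1.000 × 0.9809 = 0.9809.
Ratio = 3.087/0.9809 ≈ 3.15.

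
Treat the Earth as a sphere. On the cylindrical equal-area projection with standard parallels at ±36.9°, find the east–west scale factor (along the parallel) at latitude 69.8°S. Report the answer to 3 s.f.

Cylindrical equal-area (φ₀ = 36.9°): h = cos φ / cos 36.9° along meridians, k = cos 36.9° / cos φ along parallels; h·k = 1.
k = cos 36.9° / cos 69.8° = 0.7997/0.3453 = 2.316.

2.32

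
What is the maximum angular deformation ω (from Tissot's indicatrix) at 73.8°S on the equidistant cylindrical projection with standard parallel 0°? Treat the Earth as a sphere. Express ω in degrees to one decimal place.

In the plate carrée (x = Rλ, y = Rφ), meridians are true-scale (h = 1) and parallels are stretched by k = sec φ.
At 73.8°: h = 1.000, k = 3.584; principal scales a = 3.584, b = 1.000.
sin(ω/2) = (a − b)/(a + b) = 2.584/4.584 = 0.5637, so ω = 2 arcsin(0.5637) ≈ 68.6°.

68.6°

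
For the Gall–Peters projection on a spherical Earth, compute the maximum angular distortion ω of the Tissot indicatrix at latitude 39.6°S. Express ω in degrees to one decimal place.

Gall–Peters is a cylindrical equal-area projection with standard parallels at ±45°. Cylindrical equal-area (φ₀ = 45°): h = cos φ / cos 45° along meridians, k = cos 45° / cos φ along parallels; h·k = 1.
At 39.6°: h = 1.090, k = 0.9177; principal scales a = 1.090, b = 0.9177.
sin(ω/2) = (a − b)/(a + b) = 0.1720/2.007 = 0.08566, so ω = 2 arcsin(0.08566) ≈ 9.8°.

9.8°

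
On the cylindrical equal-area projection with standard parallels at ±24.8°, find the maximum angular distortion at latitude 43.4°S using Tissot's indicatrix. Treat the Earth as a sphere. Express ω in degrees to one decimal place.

Cylindrical equal-area (φ₀ = 24.8°): h = cos φ / cos 24.8° along meridians, k = cos 24.8° / cos φ along parallels; h·k = 1.
At 43.4°: h = 0.8004, k = 1.249; principal scales a = 1.249, b = 0.8004.
sin(ω/2) = (a − b)/(a + b) = 0.4490/2.050 = 0.2191, so ω = 2 arcsin(0.2191) ≈ 25.3°.

25.3°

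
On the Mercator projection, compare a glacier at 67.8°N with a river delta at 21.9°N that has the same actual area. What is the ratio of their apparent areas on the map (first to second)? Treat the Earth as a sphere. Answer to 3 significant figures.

6.03

On Mercator, area is exaggerated by sec²φ = 1/cos²φ.
At 67.8°: sec²(67.8°) = 1/0.3778² = 7.005.
At 21.9°: sec²(21.9°) = 1/0.9278² = 1.162.
Ratio = 7.005/1.162 = cos²(21.9°)/cos²(67.8°) ≈ 6.03.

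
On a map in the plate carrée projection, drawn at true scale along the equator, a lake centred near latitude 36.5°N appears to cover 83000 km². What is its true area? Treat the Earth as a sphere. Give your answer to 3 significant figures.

66700 km²

In the plate carrée (x = Rλ, y = Rφ), meridians are true-scale (h = 1) and parallels are stretched by k = sec φ.
Areal scale = h·k = 1 × sec φ; at 36.5°, h = 1.000, k = 1.244, so h·k = 1.244.
True area = apparent / (areal scale) = 83000 / 1.244 ≈ 66700 km².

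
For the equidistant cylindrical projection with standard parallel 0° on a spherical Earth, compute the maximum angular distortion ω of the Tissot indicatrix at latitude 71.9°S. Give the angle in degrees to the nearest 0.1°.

63.5°

Plate carrée maps x = Rλ, y = Rφ. The meridian scale is h = 1 and the parallel scale is k = 1/cos φ = sec φ.
At 71.9°: h = 1.000, k = 3.219; principal scales a = 3.219, b = 1.000.
sin(ω/2) = (a − b)/(a + b) = 2.219/4.219 = 0.5259, so ω = 2 arcsin(0.5259) ≈ 63.5°.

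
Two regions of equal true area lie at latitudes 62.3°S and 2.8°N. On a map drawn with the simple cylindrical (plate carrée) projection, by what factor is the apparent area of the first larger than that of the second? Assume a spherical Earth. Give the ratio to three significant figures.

In the plate carrée (x = Rλ, y = Rφ), meridians are true-scale (h = 1) and parallels are stretched by k = sec φ.
Areal scale at 62.3°: h·k = 1.000 × 2.151 = 2.151.
Areal scale at 2.8°: h·k = 1.000 × 1.001 = 1.001.
Ratio = 2.151/1.001 ≈ 2.15.

2.15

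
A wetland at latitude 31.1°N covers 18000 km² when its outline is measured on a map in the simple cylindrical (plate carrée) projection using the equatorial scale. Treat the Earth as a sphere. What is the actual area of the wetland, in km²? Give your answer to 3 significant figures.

15400 km²

In the plate carrée (x = Rλ, y = Rφ), meridians are true-scale (h = 1) and parallels are stretched by k = sec φ.
Areal scale = h·k = 1 × sec φ; at 31.1°, h = 1.000, k = 1.168, so h·k = 1.168.
True area = apparent / (areal scale) = 18000 / 1.168 ≈ 15400 km².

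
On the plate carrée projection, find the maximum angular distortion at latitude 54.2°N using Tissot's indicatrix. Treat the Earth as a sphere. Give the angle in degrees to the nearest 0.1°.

30.4°

Plate carrée maps x = Rλ, y = Rφ. The meridian scale is h = 1 and the parallel scale is k = 1/cos φ = sec φ.
At 54.2°: h = 1.000, k = 1.710; principal scales a = 1.710, b = 1.000.
sin(ω/2) = (a − b)/(a + b) = 0.7095/2.710 = 0.2619, so ω = 2 arcsin(0.2619) ≈ 30.4°.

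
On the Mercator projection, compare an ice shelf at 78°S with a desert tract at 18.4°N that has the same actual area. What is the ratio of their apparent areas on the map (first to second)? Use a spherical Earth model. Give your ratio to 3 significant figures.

20.8

On Mercator, area is exaggerated by sec²φ = 1/cos²φ.
At 78°: sec²(78°) = 1/0.2079² = 23.13.
At 18.4°: sec²(18.4°) = 1/0.9489² = 1.111.
Ratio = 23.13/1.111 = cos²(18.4°)/cos²(78°) ≈ 20.8.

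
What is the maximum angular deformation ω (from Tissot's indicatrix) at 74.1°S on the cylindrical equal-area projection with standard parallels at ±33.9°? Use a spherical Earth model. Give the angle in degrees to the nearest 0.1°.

A cylindrical equal-area projection with standard parallel φ₀ has meridian scale h = cos φ / cos φ₀ and parallel scale k = cos φ₀ / cos φ (so areas are preserved, h·k = 1).
At 74.1°: h = 0.3301, k = 3.030; principal scales a = 3.030, b = 0.3301.
sin(ω/2) = (a − b)/(a + b) = 2.700/3.360 = 0.8035, so ω = 2 arcsin(0.8035) ≈ 106.9°.

106.9°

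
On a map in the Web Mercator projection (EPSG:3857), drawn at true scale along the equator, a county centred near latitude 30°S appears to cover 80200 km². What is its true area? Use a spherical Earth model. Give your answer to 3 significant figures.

The Mercator projection is conformal; its linear scale factor is the same in every direction and equals sec φ = 1/cos φ.
Areal scale = k² = sec²φ = 1/cos²(30°) = 1/0.8660² = 1.333.
True area = apparent / (areal scale) = 80200 / 1.333 ≈ 60200 km².

60200 km²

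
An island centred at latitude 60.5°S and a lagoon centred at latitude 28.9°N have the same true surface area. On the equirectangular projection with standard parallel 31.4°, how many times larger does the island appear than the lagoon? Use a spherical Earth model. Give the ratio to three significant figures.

The equidistant cylindrical projection with φ₀ = 31.4° has h = 1 (meridians true) and k = cos φ₀ / cos φ along parallels.
Areal scale at 60.5°: h·k = 1.000 × 1.733 = 1.733.
Areal scale at 28.9°: h·k = 1.000 × 0.9750 = 0.9750.
Ratio = 1.733/0.9750 ≈ 1.78.

1.78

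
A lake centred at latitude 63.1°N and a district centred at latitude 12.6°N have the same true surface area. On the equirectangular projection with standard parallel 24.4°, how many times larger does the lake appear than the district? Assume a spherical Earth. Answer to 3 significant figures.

In the equirectangular projection with standard parallel φ₀ = 24.4° (x = Rλ cos φ₀, y = Rφ), meridians are true-scale (h = 1) and the parallel scale is k = cos φ₀ / cos φ.
Areal scale at 63.1°: h·k = 1.000 × 2.013 = 2.013.
Areal scale at 12.6°: h·k = 1.000 × 0.9332 = 0.9332.
Ratio = 2.013/0.9332 ≈ 2.16.

2.16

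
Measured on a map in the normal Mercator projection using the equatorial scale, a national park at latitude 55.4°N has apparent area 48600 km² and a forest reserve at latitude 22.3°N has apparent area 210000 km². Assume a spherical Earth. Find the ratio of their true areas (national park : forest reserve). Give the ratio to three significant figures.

Since Mercator area scale is 1/cos²φ, the true area equals the apparent area multiplied by cos²φ.
True area of national park: 48600 × cos²(55.4°) = 48600 × 0.3224 = 15670 km².
True area of forest reserve: 210000 × cos²(22.3°) = 210000 × 0.8560 = 179800 km².
Ratio = 15670 / 179800 ≈ 0.0872.

0.0872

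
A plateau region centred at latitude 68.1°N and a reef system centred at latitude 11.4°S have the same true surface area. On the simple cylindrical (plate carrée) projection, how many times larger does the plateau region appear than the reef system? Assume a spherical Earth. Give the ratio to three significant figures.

For the equirectangular projection with φ₀ = 0 (plate carrée), h = 1 along meridians and k = sec φ along parallels.
Areal scale at 68.1°: h·k = 1.000 × 2.681 = 2.681.
Areal scale at 11.4°: h·k = 1.000 × 1.020 = 1.020.
Ratio = 2.681/1.020 ≈ 2.63.

2.63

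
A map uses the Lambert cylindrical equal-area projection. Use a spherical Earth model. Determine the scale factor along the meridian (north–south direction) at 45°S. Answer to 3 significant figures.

0.707

The Lambert cylindrical equal-area projection is the cylindrical equal-area projection with its standard parallel at the equator (φ₀ = 0). For cylindrical equal-area with standard parallel φ₀, h = cos φ / cos φ₀ and k = cos φ₀ / cos φ, so h·k = 1.
h = cos 45° / cos 0° = 0.7071/1.000 = 0.7071.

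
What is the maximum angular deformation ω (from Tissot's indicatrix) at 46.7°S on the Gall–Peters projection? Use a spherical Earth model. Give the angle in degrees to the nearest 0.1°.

The Gall–Peters projection is cylindrical equal-area with φ₀ = 45°. For cylindrical equal-area with standard parallel φ₀, h = cos φ / cos φ₀ and k = cos φ₀ / cos φ, so h·k = 1.
At 46.7°: h = 0.9699, k = 1.031; principal scales a = 1.031, b = 0.9699.
sin(ω/2) = (a − b)/(a + b) = 0.06115/2.001 = 0.03056, so ω = 2 arcsin(0.03056) ≈ 3.5°.

3.5°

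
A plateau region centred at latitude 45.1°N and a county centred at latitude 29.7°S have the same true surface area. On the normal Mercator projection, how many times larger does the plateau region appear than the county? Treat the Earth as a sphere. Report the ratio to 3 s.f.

Mercator areal scale is sec²φ.
At 45.1°: sec²(45.1°) = 1/0.7059² = 2.007.
At 29.7°: sec²(29.7°) = 1/0.8686² = 1.325.
Ratio = 2.007/1.325 = cos²(29.7°)/cos²(45.1°) ≈ 1.51.

1.51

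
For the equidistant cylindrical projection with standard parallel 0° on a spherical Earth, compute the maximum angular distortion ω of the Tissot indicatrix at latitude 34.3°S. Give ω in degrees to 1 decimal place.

In the plate carrée (x = Rλ, y = Rφ), meridians are true-scale (h = 1) and parallels are stretched by k = sec φ.
At 34.3°: h = 1.000, k = 1.211; principal scales a = 1.211, b = 1.000.
sin(ω/2) = (a − b)/(a + b) = 0.2105/2.211 = 0.09523, so ω = 2 arcsin(0.09523) ≈ 10.9°.

10.9°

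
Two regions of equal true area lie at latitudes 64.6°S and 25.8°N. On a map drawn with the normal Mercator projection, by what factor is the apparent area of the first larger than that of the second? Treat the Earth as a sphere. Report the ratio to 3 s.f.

4.41

Mercator areal scale is sec²φ.
At 64.6°: sec²(64.6°) = 1/0.4289² = 5.435.
At 25.8°: sec²(25.8°) = 1/0.9003² = 1.234.
Ratio = 5.435/1.234 = cos²(25.8°)/cos²(64.6°) ≈ 4.41.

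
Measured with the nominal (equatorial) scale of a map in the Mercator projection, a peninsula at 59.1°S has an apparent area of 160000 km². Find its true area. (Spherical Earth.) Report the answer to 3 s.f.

42200 km²

Mercator is conformal, so the point scale is isotropic: h = k = sec φ = 1/cos φ.
Areal scale = k² = sec²φ = 1/cos²(59.1°) = 1/0.5135² = 3.792.
True area = apparent / (areal scale) = 160000 / 3.792 ≈ 42200 km².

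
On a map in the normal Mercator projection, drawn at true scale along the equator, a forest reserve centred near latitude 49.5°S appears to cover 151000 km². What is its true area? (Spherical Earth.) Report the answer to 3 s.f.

63700 km²

For Mercator, h = k = sec φ (a conformal cylindrical projection has a single point scale, 1/cos φ).
Areal scale = k² = sec²φ = 1/cos²(49.5°) = 1/0.6494² = 2.371.
True area = apparent / (areal scale) = 151000 / 2.371 ≈ 63700 km².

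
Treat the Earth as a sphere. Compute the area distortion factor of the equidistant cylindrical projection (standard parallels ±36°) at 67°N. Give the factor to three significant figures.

2.07

The equidistant cylindrical projection with φ₀ = 36° has h = 1 (meridians true) and k = cos φ₀ / cos φ along parallels.
Areal scale = h·k = 1 × cos φ₀ / cos φ; at 67°, h = 1.000, k = 2.071, so h·k = 2.071.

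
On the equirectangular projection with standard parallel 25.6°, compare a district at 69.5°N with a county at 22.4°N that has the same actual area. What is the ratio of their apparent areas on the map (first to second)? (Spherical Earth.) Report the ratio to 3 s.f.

With standard parallel φ₀ = 25.6°, the equirectangular projection gives x = Rλ cos φ₀, y = Rφ, so h = 1 and k = cos 25.6° / cos φ.
Areal scale at 69.5°: h·k = 1.000 × 2.575 = 2.575.
Areal scale at 22.4°: h·k = 1.000 × 0.9754 = 0.9754.
Ratio = 2.575/0.9754 ≈ 2.64.

2.64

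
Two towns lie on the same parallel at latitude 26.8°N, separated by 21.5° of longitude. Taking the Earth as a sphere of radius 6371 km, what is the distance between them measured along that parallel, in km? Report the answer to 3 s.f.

Arc length along a parallel = R cos φ · Δλ (with Δλ in radians).
= 6371 × cos 26.8° × (21.5° × π/180) = 6371 × 0.8926 × 0.3752 ≈ 2130 km.

2130 km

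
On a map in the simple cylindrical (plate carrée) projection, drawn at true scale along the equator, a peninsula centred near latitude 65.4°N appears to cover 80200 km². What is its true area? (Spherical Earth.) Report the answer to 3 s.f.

33400 km²

Plate carrée maps x = Rλ, y = Rφ. The meridian scale is h = 1 and the parallel scale is k = 1/cos φ = sec φ.
Areal scale = h·k = 1 × sec φ; at 65.4°, h = 1.000, k = 2.402, so h·k = 2.402.
True area = apparent / (areal scale) = 80200 / 2.402 ≈ 33400 km².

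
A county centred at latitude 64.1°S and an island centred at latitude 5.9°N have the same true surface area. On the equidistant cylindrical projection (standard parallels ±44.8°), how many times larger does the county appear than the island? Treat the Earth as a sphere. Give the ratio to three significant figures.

The equidistant cylindrical projection with φ₀ = 44.8° has h = 1 (meridians true) and k = cos φ₀ / cos φ along parallels.
Areal scale at 64.1°: h·k = 1.000 × 1.624 = 1.624.
Areal scale at 5.9°: h·k = 1.000 × 0.7133 = 0.7133.
Ratio = 1.624/0.7133 ≈ 2.28.

2.28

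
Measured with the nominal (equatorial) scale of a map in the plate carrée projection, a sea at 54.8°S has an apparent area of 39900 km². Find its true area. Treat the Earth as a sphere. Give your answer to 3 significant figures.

Plate carrée maps x = Rλ, y = Rφ. The meridian scale is h = 1 and the parallel scale is k = 1/cos φ = sec φ.
Areal scale = h·k = 1 × sec φ; at 54.8°, h = 1.000, k = 1.735, so h·k = 1.735.
True area = apparent / (areal scale) = 39900 / 1.735 ≈ 23000 km².

23000 km²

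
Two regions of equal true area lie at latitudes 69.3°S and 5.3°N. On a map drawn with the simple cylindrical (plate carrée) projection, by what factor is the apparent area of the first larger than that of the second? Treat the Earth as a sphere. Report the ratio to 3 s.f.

2.82

For the equirectangular projection with φ₀ = 0 (plate carrée), h = 1 along meridians and k = sec φ along parallels.
Areal scale at 69.3°: h·k = 1.000 × 2.829 = 2.829.
Areal scale at 5.3°: h·k = 1.000 × 1.004 = 1.004.
Ratio = 2.829/1.004 ≈ 2.82.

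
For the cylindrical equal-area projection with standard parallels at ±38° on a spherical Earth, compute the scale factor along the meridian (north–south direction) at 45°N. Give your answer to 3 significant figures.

0.897

For cylindrical equal-area with standard parallel φ₀, h = cos φ / cos φ₀ and k = cos φ₀ / cos φ, so h·k = 1.
h = cos 45° / cos 38° = 0.7071/0.7880 = 0.8973.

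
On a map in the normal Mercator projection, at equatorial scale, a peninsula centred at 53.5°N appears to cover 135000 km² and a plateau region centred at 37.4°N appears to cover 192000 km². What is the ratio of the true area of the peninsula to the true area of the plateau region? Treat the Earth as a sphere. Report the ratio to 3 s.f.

0.394

On Mercator the areal scale is sec²φ, so true area = apparent × cos²φ.
True area of peninsula: 135000 × cos²(53.5°) = 135000 × 0.3538 = 47760 km².
True area of plateau region: 192000 × cos²(37.4°) = 192000 × 0.6311 = 121200 km².
Ratio = 47760 / 121200 ≈ 0.394.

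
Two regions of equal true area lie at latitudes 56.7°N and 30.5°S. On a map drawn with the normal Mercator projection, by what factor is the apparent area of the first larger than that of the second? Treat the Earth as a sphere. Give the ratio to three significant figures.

2.46

Mercator is conformal with k = sec φ, so areal scale = k² = sec²φ.
At 56.7°: sec²(56.7°) = 1/0.5490² = 3.318.
At 30.5°: sec²(30.5°) = 1/0.8616² = 1.347.
Ratio = 3.318/1.347 = cos²(30.5°)/cos²(56.7°) ≈ 2.46.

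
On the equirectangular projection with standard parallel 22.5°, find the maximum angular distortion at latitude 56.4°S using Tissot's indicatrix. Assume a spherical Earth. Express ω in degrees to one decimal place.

29.0°

The equidistant cylindrical projection with φ₀ = 22.5° has h = 1 (meridians true) and k = cos φ₀ / cos φ along parallels.
At 56.4°: h = 1.000, k = 1.669; principal scales a = 1.669, b = 1.000.
sin(ω/2) = (a − b)/(a + b) = 0.6695/2.669 = 0.2508, so ω = 2 arcsin(0.2508) ≈ 29.0°.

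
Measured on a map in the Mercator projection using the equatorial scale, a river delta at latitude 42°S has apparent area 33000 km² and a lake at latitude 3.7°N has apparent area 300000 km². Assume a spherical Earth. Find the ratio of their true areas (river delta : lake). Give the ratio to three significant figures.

0.0610

On Mercator the areal scale is sec²φ, so true area = apparent × cos²φ.
True area of river delta: 33000 × cos²(42°) = 33000 × 0.5523 = 18220 km².
True area of lake: 300000 × cos²(3.7°) = 300000 × 0.9958 = 298800 km².
Ratio = 18220 / 298800 ≈ 0.0610.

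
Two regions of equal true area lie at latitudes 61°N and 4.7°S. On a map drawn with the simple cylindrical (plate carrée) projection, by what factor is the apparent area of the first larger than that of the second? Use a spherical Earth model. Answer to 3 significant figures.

2.06

In the plate carrée (x = Rλ, y = Rφ), meridians are true-scale (h = 1) and parallels are stretched by k = sec φ.
Areal scale at 61°: h·k = 1.000 × 2.063 = 2.063.
Areal scale at 4.7°: h·k = 1.000 × 1.003 = 1.003.
Ratio = 2.063/1.003 ≈ 2.06.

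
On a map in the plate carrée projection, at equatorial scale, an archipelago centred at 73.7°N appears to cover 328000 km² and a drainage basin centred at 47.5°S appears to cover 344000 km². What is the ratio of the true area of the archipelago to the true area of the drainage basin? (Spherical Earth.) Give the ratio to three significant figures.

On the plate carrée, areal scale = h·k = 1 × sec φ, so true area = apparent × cos φ.
True area of archipelago: 328000 × cos(73.7°) = 328000 × 0.2807 = 92060 km².
True area of drainage basin: 344000 × cos(47.5°) = 344000 × 0.6756 = 232400 km².
Ratio = 92060 / 232400 ≈ 0.396.

0.396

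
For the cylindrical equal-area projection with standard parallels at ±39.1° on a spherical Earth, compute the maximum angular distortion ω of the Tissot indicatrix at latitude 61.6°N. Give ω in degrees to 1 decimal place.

Cylindrical equal-area (φ₀ = 39.1°): h = cos φ / cos 39.1° along meridians, k = cos 39.1° / cos φ along parallels; h·k = 1.
At 61.6°: h = 0.6129, k = 1.632; principal scales a = 1.632, b = 0.6129.
sin(ω/2) = (a − b)/(a + b) = 1.019/2.245 = 0.4539, so ω = 2 arcsin(0.4539) ≈ 54.0°.

54.0°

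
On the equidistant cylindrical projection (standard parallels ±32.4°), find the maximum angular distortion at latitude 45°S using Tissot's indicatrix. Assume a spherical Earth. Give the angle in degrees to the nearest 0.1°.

10.1°

The equidistant cylindrical projection with φ₀ = 32.4° has h = 1 (meridians true) and k = cos φ₀ / cos φ along parallels.
At 45°: h = 1.000, k = 1.194; principal scales a = 1.194, b = 1.000.
sin(ω/2) = (a − b)/(a + b) = 0.1941/2.194 = 0.08845, so ω = 2 arcsin(0.08845) ≈ 10.1°.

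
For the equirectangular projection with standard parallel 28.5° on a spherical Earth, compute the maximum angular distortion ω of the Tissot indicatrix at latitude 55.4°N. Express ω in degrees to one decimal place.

In the equirectangular projection with standard parallel φ₀ = 28.5° (x = Rλ cos φ₀, y = Rφ), meridians are true-scale (h = 1) and the parallel scale is k = cos φ₀ / cos φ.
At 55.4°: h = 1.000, k = 1.548; principal scales a = 1.548, b = 1.000.
sin(ω/2) = (a − b)/(a + b) = 0.5476/2.548 = 0.2150, so ω = 2 arcsin(0.2150) ≈ 24.8°.

24.8°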